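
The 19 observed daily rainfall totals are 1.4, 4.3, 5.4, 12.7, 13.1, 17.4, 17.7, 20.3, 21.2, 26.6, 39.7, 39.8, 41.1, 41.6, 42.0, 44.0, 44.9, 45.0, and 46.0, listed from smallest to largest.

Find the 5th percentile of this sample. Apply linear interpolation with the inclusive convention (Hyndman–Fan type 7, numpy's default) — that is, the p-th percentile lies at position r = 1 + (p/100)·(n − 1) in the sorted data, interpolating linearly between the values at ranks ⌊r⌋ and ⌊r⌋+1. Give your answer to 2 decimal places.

n = 19.
r = 1 + (5/100)·(19 − 1) = 1 + 0.9 = 1.9.
Rank 1 is 1.4 and rank 2 is 4.3.
Interpolate: 1.4 + 0.9·(4.3 − 1.4) = 1.4 + 0.9·2.9 = 4.01.

4.01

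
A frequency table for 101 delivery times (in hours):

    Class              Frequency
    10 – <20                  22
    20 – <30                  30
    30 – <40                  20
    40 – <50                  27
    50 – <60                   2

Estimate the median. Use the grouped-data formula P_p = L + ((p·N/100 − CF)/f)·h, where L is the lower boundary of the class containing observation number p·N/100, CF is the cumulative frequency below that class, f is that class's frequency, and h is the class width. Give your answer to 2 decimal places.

29.50

N = 101; target position k = 50/100 · 101 = 50.5.
Cumulative frequencies: 22, 52, 72, 99, 101.
Observation 50.5 falls in the class 20 – <30.
L = 20, CF = 22, f = 30, h = 10.
P50 = 20 + ((50.5 − 22)/30)·10 = 20 + 9.5 = 29.5.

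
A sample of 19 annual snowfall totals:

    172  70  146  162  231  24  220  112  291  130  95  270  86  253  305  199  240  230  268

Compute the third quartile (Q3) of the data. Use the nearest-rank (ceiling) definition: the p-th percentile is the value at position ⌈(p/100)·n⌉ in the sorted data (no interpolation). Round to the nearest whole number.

253

Sorted: 24, 70, 86, 95, 112, 130, 146, 162, 172, 199, 220, 230, 231, 240, 253, 268, 270, 291, 305.
n = 19.
Position = ⌈75/100 · 19⌉ = ⌈14.25⌉ = 15.
The value at rank 15 is 253.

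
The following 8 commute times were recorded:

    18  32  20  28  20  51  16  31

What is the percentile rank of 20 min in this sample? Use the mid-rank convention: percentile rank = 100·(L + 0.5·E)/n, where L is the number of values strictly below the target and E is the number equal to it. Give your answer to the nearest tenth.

37.5

Sorted: 16, 18, 20, 20, 28, 31, 32, 51.
Count below 20: L = 2; count equal: E = 2; n = 8.
Percentile rank = 100·(2 + 0.5·2)/8 = 100·3/8 = 37.5.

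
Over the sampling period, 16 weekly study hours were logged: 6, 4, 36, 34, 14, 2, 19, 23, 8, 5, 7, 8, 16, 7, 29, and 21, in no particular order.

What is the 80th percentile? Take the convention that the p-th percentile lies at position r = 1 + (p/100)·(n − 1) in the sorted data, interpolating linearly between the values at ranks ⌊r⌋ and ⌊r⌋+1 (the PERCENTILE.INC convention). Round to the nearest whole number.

23

Sorted: 2, 4, 5, 6, 7, 7, 8, 8, 14, 16, 19, 21, 23, 29, 34, 36.
n = 16.
r = 1 + (80/100)·(16 − 1) = 1 + 12 = 13.
r is an integer, so P80 is the value at rank 13: 23.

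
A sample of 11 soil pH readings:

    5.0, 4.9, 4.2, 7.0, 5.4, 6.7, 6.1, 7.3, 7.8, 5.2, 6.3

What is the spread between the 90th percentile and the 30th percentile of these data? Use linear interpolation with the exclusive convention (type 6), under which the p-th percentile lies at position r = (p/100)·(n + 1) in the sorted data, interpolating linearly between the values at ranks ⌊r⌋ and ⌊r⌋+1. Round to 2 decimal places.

Sorted: 4.2, 4.9, 5.0, 5.2, 5.4, 6.1, 6.3, 6.7, 7.0, 7.3, 7.8.
n = 11.
P30: r = 3.6; ranks 3–4 are 5.0, 5.2; interpolating gives 5.12.
P90: r = 10.8; ranks 10–11 are 7.3, 7.8; interpolating gives 7.7.
Difference: 7.7 − 5.12 = 2.58.

2.58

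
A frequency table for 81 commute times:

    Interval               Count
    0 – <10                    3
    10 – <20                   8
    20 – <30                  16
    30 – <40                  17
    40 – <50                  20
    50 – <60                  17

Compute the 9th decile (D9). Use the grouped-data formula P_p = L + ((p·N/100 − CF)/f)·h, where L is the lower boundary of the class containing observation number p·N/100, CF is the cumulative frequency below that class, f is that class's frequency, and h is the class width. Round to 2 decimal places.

55.24

N = 81; target position k = 90/100 · 81 = 72.9.
Cumulative frequencies: 3, 11, 27, 44, 64, 81.
Observation 72.9 falls in the class 50 – <60.
L = 50, CF = 64, f = 17, h = 10.
P90 = 50 + ((72.9 − 64)/17)·10 = 50 + 5.23529 = 55.2353.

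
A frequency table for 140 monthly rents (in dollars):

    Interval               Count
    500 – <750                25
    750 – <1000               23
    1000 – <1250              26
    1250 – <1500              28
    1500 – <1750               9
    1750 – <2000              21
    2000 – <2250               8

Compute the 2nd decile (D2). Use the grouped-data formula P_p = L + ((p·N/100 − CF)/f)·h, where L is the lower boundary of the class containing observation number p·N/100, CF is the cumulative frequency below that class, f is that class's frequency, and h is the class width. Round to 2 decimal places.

N = 140; target position k = 20/100 · 140 = 28.
Cumulative frequencies: 25, 48, 74, 102, 111, 132, 140.
Observation 28 falls in the class 750 – <1000.
L = 750, CF = 25, f = 23, h = 250.
P20 = 750 + ((28 − 25)/23)·250 = 750 + 32.6087 = 782.609.

782.61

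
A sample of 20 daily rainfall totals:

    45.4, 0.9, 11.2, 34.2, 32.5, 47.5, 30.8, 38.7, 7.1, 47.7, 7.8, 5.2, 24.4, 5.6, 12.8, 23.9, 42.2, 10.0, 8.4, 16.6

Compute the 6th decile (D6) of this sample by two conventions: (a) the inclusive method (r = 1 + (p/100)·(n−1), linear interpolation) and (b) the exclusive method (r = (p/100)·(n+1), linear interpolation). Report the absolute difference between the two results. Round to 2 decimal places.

Sorted: 0.9, 5.2, 5.6, 7.1, 7.8, 8.4, 10.0, 11.2, 12.8, 16.6, 23.9, 24.4, 30.8, 32.5, 34.2, 38.7, 42.2, 45.4, 47.5, 47.7.
n = 20.
(a) r = 12.4; between ranks 12 (24.4) and 13 (30.8): 26.96.
(b) r = 12.6; between ranks 12 (24.4) and 13 (30.8): 28.24.
|26.96 − 28.24| = 1.28.

1.28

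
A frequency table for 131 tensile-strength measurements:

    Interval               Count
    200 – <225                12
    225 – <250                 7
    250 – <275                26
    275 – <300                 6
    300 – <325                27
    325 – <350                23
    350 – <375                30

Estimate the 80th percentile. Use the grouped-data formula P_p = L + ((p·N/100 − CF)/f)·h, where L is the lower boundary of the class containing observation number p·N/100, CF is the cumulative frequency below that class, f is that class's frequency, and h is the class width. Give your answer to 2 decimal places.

N = 131; target position k = 80/100 · 131 = 104.8.
Cumulative frequencies: 12, 19, 45, 51, 78, 101, 131.
Observation 104.8 falls in the class 350 – <375.
L = 350, CF = 101, f = 30, h = 25.
P80 = 350 + ((104.8 − 101)/30)·25 = 350 + 3.16667 = 353.167.

353.17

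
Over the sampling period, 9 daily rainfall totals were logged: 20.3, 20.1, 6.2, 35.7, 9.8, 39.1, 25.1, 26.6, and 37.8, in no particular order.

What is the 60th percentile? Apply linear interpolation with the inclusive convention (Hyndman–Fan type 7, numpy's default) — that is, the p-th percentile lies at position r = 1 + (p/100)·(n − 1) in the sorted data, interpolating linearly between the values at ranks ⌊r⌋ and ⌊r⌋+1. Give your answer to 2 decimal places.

Sorted: 6.2, 9.8, 20.1, 20.3, 25.1, 26.6, 35.7, 37.8, 39.1.
n = 9.
r = 1 + (60/100)·(9 − 1) = 1 + 4.8 = 5.8.
Rank 5 is 25.1 and rank 6 is 26.6.
Interpolate: 25.1 + 0.8·(26.6 − 25.1) = 25.1 + 0.8·1.5 = 26.3.

26.30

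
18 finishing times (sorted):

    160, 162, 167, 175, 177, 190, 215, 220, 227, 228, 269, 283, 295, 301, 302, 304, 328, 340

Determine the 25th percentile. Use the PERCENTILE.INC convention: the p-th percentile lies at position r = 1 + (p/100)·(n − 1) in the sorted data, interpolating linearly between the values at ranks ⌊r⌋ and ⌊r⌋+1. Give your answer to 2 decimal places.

n = 18.
r = 1 + (25/100)·(18 − 1) = 1 + 4.25 = 5.25.
Rank 5 is 177 and rank 6 is 190.
Interpolate: 177 + 0.25·(190 − 177) = 177 + 0.25·13 = 180.25.

180.25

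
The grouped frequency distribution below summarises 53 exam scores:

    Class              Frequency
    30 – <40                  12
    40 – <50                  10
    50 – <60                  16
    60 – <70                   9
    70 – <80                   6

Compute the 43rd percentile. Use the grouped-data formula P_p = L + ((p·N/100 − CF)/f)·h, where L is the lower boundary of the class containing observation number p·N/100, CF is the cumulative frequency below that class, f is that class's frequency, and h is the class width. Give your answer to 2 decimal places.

N = 53; target position k = 43/100 · 53 = 22.79.
Cumulative frequencies: 12, 22, 38, 47, 53.
Observation 22.79 falls in the class 50 – <60.
L = 50, CF = 22, f = 16, h = 10.
P43 = 50 + ((22.79 − 22)/16)·10 = 50 + 0.49375 = 50.4937.

50.49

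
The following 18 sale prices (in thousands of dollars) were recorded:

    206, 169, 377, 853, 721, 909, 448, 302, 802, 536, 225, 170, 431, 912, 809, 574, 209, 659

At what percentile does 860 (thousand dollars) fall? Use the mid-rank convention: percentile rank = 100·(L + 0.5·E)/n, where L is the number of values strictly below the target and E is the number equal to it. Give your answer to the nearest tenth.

88.9

Sorted: 169, 170, 206, 209, 225, 302, 377, 431, 448, 536, 574, 659, 721, 802, 809, 853, 909, 912.
Count below 860: L = 16; count equal: E = 0; n = 18.
Percentile rank = 100·(16 + 0.5·0)/18 = 100·16/18 = 88.89.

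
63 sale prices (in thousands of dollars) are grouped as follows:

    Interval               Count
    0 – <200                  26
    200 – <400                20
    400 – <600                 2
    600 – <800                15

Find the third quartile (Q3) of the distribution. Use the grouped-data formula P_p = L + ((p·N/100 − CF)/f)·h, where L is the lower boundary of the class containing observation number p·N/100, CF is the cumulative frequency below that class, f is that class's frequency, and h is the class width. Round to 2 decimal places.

N = 63; target position k = 75/100 · 63 = 47.25.
Cumulative frequencies: 26, 46, 48, 63.
Observation 47.25 falls in the class 400 – <600.
L = 400, CF = 46, f = 2, h = 200.
P75 = 400 + ((47.25 − 46)/2)·200 = 400 + 125 = 525.

525.00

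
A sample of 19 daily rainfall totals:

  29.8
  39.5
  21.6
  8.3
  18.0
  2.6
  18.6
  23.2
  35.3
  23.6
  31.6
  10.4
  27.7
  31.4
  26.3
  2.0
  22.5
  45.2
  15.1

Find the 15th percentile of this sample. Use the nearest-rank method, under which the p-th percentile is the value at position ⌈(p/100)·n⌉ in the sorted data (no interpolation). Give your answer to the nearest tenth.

8.3

Sorted: 2.0, 2.6, 8.3, 10.4, 15.1, 18.0, 18.6, 21.6, 22.5, 23.2, 23.6, 26.3, 27.7, 29.8, 31.4, 31.6, 35.3, 39.5, 45.2.
n = 19.
Position = ⌈15/100 · 19⌉ = ⌈2.85⌉ = 3.
The value at rank 3 is 8.3.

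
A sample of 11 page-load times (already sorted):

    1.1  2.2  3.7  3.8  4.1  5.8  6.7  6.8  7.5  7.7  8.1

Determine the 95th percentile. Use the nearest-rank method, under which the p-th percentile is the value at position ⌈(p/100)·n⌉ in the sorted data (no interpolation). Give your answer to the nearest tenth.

8.1

n = 11.
Position = ⌈95/100 · 11⌉ = ⌈10.45⌉ = 11.
The value at rank 11 is 8.1.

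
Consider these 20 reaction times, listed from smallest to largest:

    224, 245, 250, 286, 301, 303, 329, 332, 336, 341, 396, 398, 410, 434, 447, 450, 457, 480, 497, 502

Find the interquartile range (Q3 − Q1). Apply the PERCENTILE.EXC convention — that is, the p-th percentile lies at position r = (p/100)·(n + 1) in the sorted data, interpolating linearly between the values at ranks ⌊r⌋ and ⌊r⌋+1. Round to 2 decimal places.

147.75

n = 20.
P25: r = 5.25; ranks 5–6 are 301, 303; interpolating gives 301.5.
P75: r = 15.75; ranks 15–16 are 447, 450; interpolating gives 449.25.
Difference: 449.25 − 301.5 = 147.75.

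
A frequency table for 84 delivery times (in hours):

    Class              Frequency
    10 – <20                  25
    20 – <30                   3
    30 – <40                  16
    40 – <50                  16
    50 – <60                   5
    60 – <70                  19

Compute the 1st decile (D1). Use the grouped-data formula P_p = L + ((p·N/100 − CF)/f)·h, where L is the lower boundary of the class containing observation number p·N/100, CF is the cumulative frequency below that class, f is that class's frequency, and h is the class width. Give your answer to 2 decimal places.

13.36

N = 84; target position k = 10/100 · 84 = 8.4.
Cumulative frequencies: 25, 28, 44, 60, 65, 84.
Observation 8.4 falls in the class 10 – <20.
L = 10, CF = 0, f = 25, h = 10.
P10 = 10 + ((8.4 − 0)/25)·10 = 10 + 3.36 = 13.36.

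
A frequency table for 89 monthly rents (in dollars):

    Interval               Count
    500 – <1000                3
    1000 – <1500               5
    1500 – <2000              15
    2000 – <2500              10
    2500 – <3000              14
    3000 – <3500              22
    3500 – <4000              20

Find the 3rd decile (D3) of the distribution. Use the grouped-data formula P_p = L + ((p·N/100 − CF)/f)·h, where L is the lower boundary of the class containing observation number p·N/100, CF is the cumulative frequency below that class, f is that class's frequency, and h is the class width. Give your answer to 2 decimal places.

2185.00

N = 89; target position k = 30/100 · 89 = 26.7.
Cumulative frequencies: 3, 8, 23, 33, 47, 69, 89.
Observation 26.7 falls in the class 2000 – <2500.
L = 2000, CF = 23, f = 10, h = 500.
P30 = 2000 + ((26.7 − 23)/10)·500 = 2000 + 185 = 2185.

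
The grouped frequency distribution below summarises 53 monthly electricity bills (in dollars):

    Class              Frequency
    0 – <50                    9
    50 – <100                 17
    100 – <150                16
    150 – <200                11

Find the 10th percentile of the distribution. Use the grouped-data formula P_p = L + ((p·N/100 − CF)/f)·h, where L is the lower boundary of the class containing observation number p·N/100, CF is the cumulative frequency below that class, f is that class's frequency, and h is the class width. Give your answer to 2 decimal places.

29.44

N = 53; target position k = 10/100 · 53 = 5.3.
Cumulative frequencies: 9, 26, 42, 53.
Observation 5.3 falls in the class 0 – <50.
L = 0, CF = 0, f = 9, h = 50.
P10 = 0 + ((5.3 − 0)/9)·50 = 0 + 29.4444 = 29.4444.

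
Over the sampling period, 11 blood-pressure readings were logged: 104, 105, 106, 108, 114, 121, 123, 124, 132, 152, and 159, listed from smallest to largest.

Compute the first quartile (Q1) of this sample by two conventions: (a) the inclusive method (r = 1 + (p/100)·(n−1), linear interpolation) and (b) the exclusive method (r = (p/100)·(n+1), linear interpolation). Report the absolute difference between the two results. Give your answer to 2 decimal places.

n = 11.
(a) r = 3.5; between ranks 3 (106) and 4 (108): 107.
(b) r = 3 → value at rank 3 = 106.
|107 − 106| = 1.

1.00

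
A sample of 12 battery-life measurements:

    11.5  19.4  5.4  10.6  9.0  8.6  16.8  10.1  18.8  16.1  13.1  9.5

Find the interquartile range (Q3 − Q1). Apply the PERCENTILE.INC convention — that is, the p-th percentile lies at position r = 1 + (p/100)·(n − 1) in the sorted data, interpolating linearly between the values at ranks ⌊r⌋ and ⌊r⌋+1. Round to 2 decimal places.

6.90

Sorted: 5.4, 8.6, 9.0, 9.5, 10.1, 10.6, 11.5, 13.1, 16.1, 16.8, 18.8, 19.4.
n = 12.
P25: r = 3.75; ranks 3–4 are 9.0, 9.5; interpolating gives 9.375.
P75: r = 9.25; ranks 9–10 are 16.1, 16.8; interpolating gives 16.275.
Difference: 16.275 − 9.375 = 6.9.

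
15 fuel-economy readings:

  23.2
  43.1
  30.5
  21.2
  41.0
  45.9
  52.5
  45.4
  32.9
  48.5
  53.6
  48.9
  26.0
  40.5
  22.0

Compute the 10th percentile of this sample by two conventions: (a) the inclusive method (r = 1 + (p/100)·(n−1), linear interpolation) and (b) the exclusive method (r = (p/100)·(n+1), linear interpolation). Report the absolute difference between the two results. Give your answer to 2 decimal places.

Sorted: 21.2, 22.0, 23.2, 26.0, 30.5, 32.9, 40.5, 41.0, 43.1, 45.4, 45.9, 48.5, 48.9, 52.5, 53.6.
n = 15.
(a) r = 2.4; between ranks 2 (22.0) and 3 (23.2): 22.48.
(b) r = 1.6; between ranks 1 (21.2) and 2 (22.0): 21.68.
|22.48 − 21.68| = 0.8.

0.80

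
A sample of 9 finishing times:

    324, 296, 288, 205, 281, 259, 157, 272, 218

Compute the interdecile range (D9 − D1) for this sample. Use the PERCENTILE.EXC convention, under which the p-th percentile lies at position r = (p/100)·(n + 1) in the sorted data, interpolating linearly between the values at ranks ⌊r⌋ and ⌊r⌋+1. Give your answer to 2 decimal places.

167.00

Sorted: 157, 205, 218, 259, 272, 281, 288, 296, 324.
n = 9.
P10: r = 1 (integer) → 157.
P90: r = 9 (integer) → 324.
Difference: 324 − 157 = 167.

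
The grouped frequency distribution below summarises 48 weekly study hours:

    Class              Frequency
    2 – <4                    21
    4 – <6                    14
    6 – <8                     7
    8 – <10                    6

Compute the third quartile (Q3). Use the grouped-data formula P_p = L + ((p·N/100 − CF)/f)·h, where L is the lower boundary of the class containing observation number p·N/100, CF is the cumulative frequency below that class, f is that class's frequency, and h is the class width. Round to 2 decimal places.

6.29

N = 48; target position k = 75/100 · 48 = 36.
Cumulative frequencies: 21, 35, 42, 48.
Observation 36 falls in the class 6 – <8.
L = 6, CF = 35, f = 7, h = 2.
P75 = 6 + ((36 − 35)/7)·2 = 6 + 0.285714 = 6.28571.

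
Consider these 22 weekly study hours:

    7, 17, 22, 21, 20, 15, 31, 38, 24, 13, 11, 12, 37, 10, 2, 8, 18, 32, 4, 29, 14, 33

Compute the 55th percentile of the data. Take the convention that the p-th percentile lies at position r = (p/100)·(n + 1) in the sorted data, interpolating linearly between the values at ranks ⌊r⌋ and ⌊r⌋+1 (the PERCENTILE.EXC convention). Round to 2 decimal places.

19.30

Sorted: 2, 4, 7, 8, 10, 11, 12, 13, 14, 15, 17, 18, 20, 21, 22, 24, 29, 31, 32, 33, 37, 38.
n = 22.
r = (55/100)·(22 + 1) = 12.65.
Rank 12 is 18 and rank 13 is 20.
Interpolate: 18 + 0.65·(20 − 18) = 18 + 0.65·2 = 19.3.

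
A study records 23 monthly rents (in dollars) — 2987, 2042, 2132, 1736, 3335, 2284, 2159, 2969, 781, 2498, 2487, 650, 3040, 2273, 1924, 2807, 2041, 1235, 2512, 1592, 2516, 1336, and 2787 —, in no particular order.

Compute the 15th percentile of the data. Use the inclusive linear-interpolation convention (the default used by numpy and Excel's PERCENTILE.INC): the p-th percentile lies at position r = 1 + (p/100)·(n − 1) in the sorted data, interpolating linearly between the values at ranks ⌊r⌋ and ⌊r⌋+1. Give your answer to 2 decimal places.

1412.80

Sorted: 650, 781, 1235, 1336, 1592, 1736, 1924, 2041, 2042, 2132, 2159, 2273, 2284, 2487, 2498, 2512, 2516, 2787, 2807, 2969, 2987, 3040, 3335.
n = 23.
r = 1 + (15/100)·(23 − 1) = 1 + 3.3 = 4.3.
Rank 4 is 1336 and rank 5 is 1592.
Interpolate: 1336 + 0.3·(1592 − 1336) = 1336 + 0.3·256 = 1412.8.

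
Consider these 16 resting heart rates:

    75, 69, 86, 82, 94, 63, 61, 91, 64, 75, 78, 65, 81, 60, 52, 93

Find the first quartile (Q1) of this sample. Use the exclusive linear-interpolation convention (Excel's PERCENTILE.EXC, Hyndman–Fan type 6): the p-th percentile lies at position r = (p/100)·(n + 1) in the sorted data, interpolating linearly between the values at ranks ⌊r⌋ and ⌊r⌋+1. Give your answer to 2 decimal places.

Sorted: 52, 60, 61, 63, 64, 65, 69, 75, 75, 78, 81, 82, 86, 91, 93, 94.
n = 16.
r = (25/100)·(16 + 1) = 4.25.
Rank 4 is 63 and rank 5 is 64.
Interpolate: 63 + 0.25·(64 − 63) = 63 + 0.25·1 = 63.25.

63.25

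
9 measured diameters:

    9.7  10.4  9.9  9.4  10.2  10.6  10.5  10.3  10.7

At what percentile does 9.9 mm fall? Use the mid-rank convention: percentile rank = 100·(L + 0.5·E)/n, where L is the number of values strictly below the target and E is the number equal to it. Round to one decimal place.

Sorted: 9.4, 9.7, 9.9, 10.2, 10.3, 10.4, 10.5, 10.6, 10.7.
Count below 9.9: L = 2; count equal: E = 1; n = 9.
Percentile rank = 100·(2 + 0.5·1)/9 = 100·2.5/9 = 27.78.

27.8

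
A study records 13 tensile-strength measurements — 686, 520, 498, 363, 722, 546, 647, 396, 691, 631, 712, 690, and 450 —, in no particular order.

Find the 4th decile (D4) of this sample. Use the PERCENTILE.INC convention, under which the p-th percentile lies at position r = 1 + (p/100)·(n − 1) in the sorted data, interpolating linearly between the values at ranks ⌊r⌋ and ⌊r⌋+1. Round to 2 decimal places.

540.80

Sorted: 363, 396, 450, 498, 520, 546, 631, 647, 686, 690, 691, 712, 722.
n = 13.
r = 1 + (40/100)·(13 − 1) = 1 + 4.8 = 5.8.
Rank 5 is 520 and rank 6 is 546.
Interpolate: 520 + 0.8·(546 − 520) = 520 + 0.8·26 = 540.8.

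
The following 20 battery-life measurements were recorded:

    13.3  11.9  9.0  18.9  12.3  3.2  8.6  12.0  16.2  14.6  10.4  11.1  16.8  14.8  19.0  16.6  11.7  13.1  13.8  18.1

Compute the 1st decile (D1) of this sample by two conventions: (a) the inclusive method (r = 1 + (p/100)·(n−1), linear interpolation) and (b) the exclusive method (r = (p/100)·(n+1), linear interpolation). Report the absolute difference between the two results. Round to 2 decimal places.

Sorted: 3.2, 8.6, 9.0, 10.4, 11.1, 11.7, 11.9, 12.0, 12.3, 13.1, 13.3, 13.8, 14.6, 14.8, 16.2, 16.6, 16.8, 18.1, 18.9, 19.0.
n = 20.
(a) r = 2.9; between ranks 2 (8.6) and 3 (9.0): 8.96.
(b) r = 2.1; between ranks 2 (8.6) and 3 (9.0): 8.64.
|8.96 − 8.64| = 0.32.

0.32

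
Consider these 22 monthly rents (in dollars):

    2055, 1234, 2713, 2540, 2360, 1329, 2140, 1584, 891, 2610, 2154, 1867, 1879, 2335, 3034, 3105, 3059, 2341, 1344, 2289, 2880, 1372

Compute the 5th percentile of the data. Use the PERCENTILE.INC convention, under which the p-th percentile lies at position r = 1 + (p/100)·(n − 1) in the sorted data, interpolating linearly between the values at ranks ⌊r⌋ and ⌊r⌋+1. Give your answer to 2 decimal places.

Sorted: 891, 1234, 1329, 1344, 1372, 1584, 1867, 1879, 2055, 2140, 2154, 2289, 2335, 2341, 2360, 2540, 2610, 2713, 2880, 3034, 3059, 3105.
n = 22.
r = 1 + (5/100)·(22 − 1) = 1 + 1.05 = 2.05.
Rank 2 is 1234 and rank 3 is 1329.
Interpolate: 1234 + 0.05·(1329 − 1234) = 1234 + 0.05·95 = 1238.75.

1238.75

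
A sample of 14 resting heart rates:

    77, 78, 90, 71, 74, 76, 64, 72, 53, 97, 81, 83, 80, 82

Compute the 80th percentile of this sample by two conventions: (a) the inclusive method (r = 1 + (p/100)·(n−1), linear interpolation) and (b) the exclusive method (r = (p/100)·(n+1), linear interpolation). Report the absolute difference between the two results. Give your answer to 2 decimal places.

Sorted: 53, 64, 71, 72, 74, 76, 77, 78, 80, 81, 82, 83, 90, 97.
n = 14.
(a) r = 11.4; between ranks 11 (82) and 12 (83): 82.4.
(b) r = 12 → value at rank 12 = 83.
|82.4 − 83| = 0.6.

0.60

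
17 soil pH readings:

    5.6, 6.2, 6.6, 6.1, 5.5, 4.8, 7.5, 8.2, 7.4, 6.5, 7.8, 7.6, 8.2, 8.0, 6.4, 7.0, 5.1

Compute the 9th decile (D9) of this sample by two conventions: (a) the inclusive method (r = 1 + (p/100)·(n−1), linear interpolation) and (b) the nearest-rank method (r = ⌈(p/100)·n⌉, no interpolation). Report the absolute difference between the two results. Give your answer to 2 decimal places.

Sorted: 4.8, 5.1, 5.5, 5.6, 6.1, 6.2, 6.4, 6.5, 6.6, 7.0, 7.4, 7.5, 7.6, 7.8, 8.0, 8.2, 8.2.
n = 17.
(a) r = 15.4; between ranks 15 (8.0) and 16 (8.2): 8.08.
(b) the nearest-rank method: rank 16 → 8.2.
|8.08 − 8.2| = 0.12.

0.12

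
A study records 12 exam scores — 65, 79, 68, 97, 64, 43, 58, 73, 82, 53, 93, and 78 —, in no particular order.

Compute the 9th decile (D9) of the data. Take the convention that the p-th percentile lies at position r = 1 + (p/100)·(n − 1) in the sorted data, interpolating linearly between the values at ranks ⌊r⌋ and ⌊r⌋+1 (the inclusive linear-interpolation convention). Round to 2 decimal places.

Sorted: 43, 53, 58, 64, 65, 68, 73, 78, 79, 82, 93, 97.
n = 12.
r = 1 + (90/100)·(12 − 1) = 1 + 9.9 = 10.9.
Rank 10 is 82 and rank 11 is 93.
Interpolate: 82 + 0.9·(93 − 82) = 82 + 0.9·11 = 91.9.

91.90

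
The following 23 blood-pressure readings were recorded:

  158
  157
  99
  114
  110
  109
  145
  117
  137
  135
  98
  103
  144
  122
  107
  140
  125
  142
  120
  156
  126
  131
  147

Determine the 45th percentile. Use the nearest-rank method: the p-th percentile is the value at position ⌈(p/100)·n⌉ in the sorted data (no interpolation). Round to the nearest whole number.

Sorted: 98, 99, 103, 107, 109, 110, 114, 117, 120, 122, 125, 126, 131, 135, 137, 140, 142, 144, 145, 147, 156, 157, 158.
n = 23.
Position = ⌈45/100 · 23⌉ = ⌈10.35⌉ = 11.
The value at rank 11 is 125.

125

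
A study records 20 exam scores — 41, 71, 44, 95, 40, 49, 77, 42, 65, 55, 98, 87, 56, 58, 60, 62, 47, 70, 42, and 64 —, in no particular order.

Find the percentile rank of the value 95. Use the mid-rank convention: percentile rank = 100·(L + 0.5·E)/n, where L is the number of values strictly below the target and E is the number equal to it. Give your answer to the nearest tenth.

92.5

Sorted: 40, 41, 42, 42, 44, 47, 49, 55, 56, 58, 60, 62, 64, 65, 70, 71, 77, 87, 95, 98.
Count below 95: L = 18; count equal: E = 1; n = 20.
Percentile rank = 100·(18 + 0.5·1)/20 = 100·18.5/20 = 92.5.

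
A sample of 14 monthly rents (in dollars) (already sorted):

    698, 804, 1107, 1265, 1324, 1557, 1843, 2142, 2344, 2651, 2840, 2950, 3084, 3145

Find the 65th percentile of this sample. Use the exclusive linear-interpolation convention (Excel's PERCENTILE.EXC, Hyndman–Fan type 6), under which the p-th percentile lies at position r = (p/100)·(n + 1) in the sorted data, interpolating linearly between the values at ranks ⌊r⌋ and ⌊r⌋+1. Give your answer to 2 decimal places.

2574.25

n = 14.
r = (65/100)·(14 + 1) = 9.75.
Rank 9 is 2344 and rank 10 is 2651.
Interpolate: 2344 + 0.75·(2651 − 2344) = 2344 + 0.75·307 = 2574.25.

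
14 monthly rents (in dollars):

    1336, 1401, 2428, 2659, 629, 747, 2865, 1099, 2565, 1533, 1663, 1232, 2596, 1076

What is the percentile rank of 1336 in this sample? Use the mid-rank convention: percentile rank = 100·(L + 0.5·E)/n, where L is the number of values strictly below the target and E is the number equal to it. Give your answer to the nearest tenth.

Sorted: 629, 747, 1076, 1099, 1232, 1336, 1401, 1533, 1663, 2428, 2565, 2596, 2659, 2865.
Count below 1336: L = 5; count equal: E = 1; n = 14.
Percentile rank = 100·(5 + 0.5·1)/14 = 100·5.5/14 = 39.29.

39.3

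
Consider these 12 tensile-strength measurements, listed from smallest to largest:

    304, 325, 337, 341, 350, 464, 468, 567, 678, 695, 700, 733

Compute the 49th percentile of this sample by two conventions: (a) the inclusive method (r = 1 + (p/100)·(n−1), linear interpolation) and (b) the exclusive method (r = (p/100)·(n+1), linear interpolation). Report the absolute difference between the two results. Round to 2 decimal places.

n = 12.
(a) r = 6.39; between ranks 6 (464) and 7 (468): 465.56.
(b) r = 6.37; between ranks 6 (464) and 7 (468): 465.48.
|465.56 − 465.48| = 0.08.

0.08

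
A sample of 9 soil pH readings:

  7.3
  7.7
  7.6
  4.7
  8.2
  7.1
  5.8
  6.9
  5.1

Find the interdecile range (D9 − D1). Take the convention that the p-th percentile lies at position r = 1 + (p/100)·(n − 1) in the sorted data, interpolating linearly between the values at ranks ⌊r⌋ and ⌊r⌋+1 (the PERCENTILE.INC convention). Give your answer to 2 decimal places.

Sorted: 4.7, 5.1, 5.8, 6.9, 7.1, 7.3, 7.6, 7.7, 8.2.
n = 9.
P10: r = 1.8; ranks 1–2 are 4.7, 5.1; interpolating gives 5.02.
P90: r = 8.2; ranks 8–9 are 7.7, 8.2; interpolating gives 7.8.
Difference: 7.8 − 5.02 = 2.78.

2.78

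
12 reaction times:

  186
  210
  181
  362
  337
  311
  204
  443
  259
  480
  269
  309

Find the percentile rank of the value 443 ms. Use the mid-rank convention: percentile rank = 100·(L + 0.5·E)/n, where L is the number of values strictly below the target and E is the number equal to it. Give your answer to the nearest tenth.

Sorted: 181, 186, 204, 210, 259, 269, 309, 311, 337, 362, 443, 480.
Count below 443: L = 10; count equal: E = 1; n = 12.
Percentile rank = 100·(10 + 0.5·1)/12 = 100·10.5/12 = 87.5.

87.5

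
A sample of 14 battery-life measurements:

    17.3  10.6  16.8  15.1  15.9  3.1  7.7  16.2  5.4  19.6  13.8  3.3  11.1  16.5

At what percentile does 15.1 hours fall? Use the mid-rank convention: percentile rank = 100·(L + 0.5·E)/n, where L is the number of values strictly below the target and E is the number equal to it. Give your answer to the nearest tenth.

Sorted: 3.1, 3.3, 5.4, 7.7, 10.6, 11.1, 13.8, 15.1, 15.9, 16.2, 16.5, 16.8, 17.3, 19.6.
Count below 15.1: L = 7; count equal: E = 1; n = 14.
Percentile rank = 100·(7 + 0.5·1)/14 = 100·7.5/14 = 53.57.

53.6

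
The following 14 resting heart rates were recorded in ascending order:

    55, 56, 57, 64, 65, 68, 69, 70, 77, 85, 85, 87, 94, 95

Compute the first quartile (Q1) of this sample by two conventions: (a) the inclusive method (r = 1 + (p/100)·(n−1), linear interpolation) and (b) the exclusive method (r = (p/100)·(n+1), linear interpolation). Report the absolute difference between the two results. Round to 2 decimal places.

n = 14.
(a) r = 4.25; between ranks 4 (64) and 5 (65): 64.25.
(b) r = 3.75; between ranks 3 (57) and 4 (64): 62.25.
|64.25 − 62.25| = 2.

2.00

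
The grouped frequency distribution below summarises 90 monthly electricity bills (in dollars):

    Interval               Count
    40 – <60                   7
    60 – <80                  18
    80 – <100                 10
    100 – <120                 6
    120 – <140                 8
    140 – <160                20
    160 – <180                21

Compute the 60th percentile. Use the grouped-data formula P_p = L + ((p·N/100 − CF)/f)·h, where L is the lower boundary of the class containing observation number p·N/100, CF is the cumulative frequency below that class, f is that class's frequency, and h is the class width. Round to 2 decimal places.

145.00

N = 90; target position k = 60/100 · 90 = 54.
Cumulative frequencies: 7, 25, 35, 41, 49, 69, 90.
Observation 54 falls in the class 140 – <160.
L = 140, CF = 49, f = 20, h = 20.
P60 = 140 + ((54 − 49)/20)·20 = 140 + 5 = 145.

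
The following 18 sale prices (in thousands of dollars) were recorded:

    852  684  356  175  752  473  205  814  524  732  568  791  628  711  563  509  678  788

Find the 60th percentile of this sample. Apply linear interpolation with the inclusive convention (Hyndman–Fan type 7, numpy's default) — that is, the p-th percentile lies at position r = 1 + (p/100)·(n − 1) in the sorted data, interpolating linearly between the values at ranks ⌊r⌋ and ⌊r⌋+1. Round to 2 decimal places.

689.40

Sorted: 175, 205, 356, 473, 509, 524, 563, 568, 628, 678, 684, 711, 732, 752, 788, 791, 814, 852.
n = 18.
r = 1 + (60/100)·(18 − 1) = 1 + 10.2 = 11.2.
Rank 11 is 684 and rank 12 is 711.
Interpolate: 684 + 0.2·(711 − 684) = 684 + 0.2·27 = 689.4.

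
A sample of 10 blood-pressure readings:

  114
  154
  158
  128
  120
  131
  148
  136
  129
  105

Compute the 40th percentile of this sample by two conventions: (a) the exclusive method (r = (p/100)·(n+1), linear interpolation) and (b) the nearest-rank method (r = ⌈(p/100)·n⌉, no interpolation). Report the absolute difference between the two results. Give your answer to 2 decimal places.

0.40

Sorted: 105, 114, 120, 128, 129, 131, 136, 148, 154, 158.
n = 10.
(a) r = 4.4; between ranks 4 (128) and 5 (129): 128.4.
(b) the nearest-rank method: rank 4 → 128.
|128.4 − 128| = 0.4.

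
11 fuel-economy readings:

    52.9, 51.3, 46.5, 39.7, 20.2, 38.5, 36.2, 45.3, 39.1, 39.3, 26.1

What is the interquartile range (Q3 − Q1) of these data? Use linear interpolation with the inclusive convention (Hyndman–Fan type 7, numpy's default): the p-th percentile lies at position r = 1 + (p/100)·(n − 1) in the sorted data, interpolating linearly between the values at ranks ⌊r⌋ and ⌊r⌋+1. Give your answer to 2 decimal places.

Sorted: 20.2, 26.1, 36.2, 38.5, 39.1, 39.3, 39.7, 45.3, 46.5, 51.3, 52.9.
n = 11.
P25: r = 3.5; ranks 3–4 are 36.2, 38.5; interpolating gives 37.35.
P75: r = 8.5; ranks 8–9 are 45.3, 46.5; interpolating gives 45.9.
Difference: 45.9 − 37.35 = 8.55.

8.55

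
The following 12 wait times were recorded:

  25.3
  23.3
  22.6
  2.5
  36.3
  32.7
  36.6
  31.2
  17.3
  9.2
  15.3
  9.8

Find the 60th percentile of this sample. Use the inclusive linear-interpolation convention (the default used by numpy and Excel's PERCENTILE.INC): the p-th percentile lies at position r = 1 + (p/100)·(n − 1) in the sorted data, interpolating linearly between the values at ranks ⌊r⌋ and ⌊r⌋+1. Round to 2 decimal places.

Sorted: 2.5, 9.2, 9.8, 15.3, 17.3, 22.6, 23.3, 25.3, 31.2, 32.7, 36.3, 36.6.
n = 12.
r = 1 + (60/100)·(12 − 1) = 1 + 6.6 = 7.6.
Rank 7 is 23.3 and rank 8 is 25.3.
Interpolate: 23.3 + 0.6·(25.3 − 23.3) = 23.3 + 0.6·2 = 24.5.

24.50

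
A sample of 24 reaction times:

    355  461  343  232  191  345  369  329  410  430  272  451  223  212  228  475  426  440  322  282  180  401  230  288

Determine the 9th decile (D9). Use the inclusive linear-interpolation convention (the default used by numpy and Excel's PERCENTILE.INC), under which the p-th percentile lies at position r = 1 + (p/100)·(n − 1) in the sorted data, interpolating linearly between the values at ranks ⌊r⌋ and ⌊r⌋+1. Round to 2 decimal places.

447.70

Sorted: 180, 191, 212, 223, 228, 230, 232, 272, 282, 288, 322, 329, 343, 345, 355, 369, 401, 410, 426, 430, 440, 451, 461, 475.
n = 24.
r = 1 + (90/100)·(24 − 1) = 1 + 20.7 = 21.7.
Rank 21 is 440 and rank 22 is 451.
Interpolate: 440 + 0.7·(451 − 440) = 440 + 0.7·11 = 447.7.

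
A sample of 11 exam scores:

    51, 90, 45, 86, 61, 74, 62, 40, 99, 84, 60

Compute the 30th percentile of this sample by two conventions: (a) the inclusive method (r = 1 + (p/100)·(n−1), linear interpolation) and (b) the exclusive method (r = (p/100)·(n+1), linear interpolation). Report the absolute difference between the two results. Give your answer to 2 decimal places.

3.60

Sorted: 40, 45, 51, 60, 61, 62, 74, 84, 86, 90, 99.
n = 11.
(a) r = 4 → value at rank 4 = 60.
(b) r = 3.6; between ranks 3 (51) and 4 (60): 56.4.
|60 − 56.4| = 3.6.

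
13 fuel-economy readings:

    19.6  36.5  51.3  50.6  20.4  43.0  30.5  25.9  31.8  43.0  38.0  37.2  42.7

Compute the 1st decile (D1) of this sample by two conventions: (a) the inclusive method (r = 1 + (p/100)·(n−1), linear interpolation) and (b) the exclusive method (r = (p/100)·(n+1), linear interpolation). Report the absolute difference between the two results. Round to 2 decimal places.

1.58

Sorted: 19.6, 20.4, 25.9, 30.5, 31.8, 36.5, 37.2, 38.0, 42.7, 43.0, 43.0, 50.6, 51.3.
n = 13.
(a) r = 2.2; between ranks 2 (20.4) and 3 (25.9): 21.5.
(b) r = 1.4; between ranks 1 (19.6) and 2 (20.4): 19.92.
|21.5 − 19.92| = 1.58.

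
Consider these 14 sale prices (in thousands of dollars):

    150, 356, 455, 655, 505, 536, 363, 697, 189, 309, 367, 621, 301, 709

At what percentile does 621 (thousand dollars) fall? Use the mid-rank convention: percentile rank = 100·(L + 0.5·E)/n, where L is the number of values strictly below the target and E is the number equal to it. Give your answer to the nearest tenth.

Sorted: 150, 189, 301, 309, 356, 363, 367, 455, 505, 536, 621, 655, 697, 709.
Count below 621: L = 10; count equal: E = 1; n = 14.
Percentile rank = 100·(10 + 0.5·1)/14 = 100·10.5/14 = 75.

75.0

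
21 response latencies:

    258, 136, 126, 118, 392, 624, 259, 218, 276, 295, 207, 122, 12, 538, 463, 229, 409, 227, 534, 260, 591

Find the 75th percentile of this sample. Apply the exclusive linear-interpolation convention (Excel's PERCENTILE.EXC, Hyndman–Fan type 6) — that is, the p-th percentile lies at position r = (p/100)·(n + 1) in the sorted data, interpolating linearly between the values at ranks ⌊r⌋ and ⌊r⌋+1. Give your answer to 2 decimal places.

436.00

Sorted: 12, 118, 122, 126, 136, 207, 218, 227, 229, 258, 259, 260, 276, 295, 392, 409, 463, 534, 538, 591, 624.
n = 21.
r = (75/100)·(21 + 1) = 16.5.
Rank 16 is 409 and rank 17 is 463.
Interpolate: 409 + 0.5·(463 − 409) = 409 + 0.5·54 = 436.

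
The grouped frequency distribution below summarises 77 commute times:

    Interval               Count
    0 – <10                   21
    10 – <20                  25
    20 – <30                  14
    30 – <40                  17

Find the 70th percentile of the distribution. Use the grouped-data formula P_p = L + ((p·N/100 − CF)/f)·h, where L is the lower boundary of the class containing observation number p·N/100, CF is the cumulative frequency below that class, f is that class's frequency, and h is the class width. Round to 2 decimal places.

25.64

N = 77; target position k = 70/100 · 77 = 53.9.
Cumulative frequencies: 21, 46, 60, 77.
Observation 53.9 falls in the class 20 – <30.
L = 20, CF = 46, f = 14, h = 10.
P70 = 20 + ((53.9 − 46)/14)·10 = 20 + 5.64286 = 25.6429.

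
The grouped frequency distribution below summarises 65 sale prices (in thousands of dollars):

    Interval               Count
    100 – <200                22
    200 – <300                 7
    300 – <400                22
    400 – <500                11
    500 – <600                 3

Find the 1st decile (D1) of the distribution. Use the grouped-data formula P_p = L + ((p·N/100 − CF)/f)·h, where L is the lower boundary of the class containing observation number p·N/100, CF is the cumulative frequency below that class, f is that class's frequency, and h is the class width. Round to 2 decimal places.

129.55

N = 65; target position k = 10/100 · 65 = 6.5.
Cumulative frequencies: 22, 29, 51, 62, 65.
Observation 6.5 falls in the class 100 – <200.
L = 100, CF = 0, f = 22, h = 100.
P10 = 100 + ((6.5 − 0)/22)·100 = 100 + 29.5455 = 129.545.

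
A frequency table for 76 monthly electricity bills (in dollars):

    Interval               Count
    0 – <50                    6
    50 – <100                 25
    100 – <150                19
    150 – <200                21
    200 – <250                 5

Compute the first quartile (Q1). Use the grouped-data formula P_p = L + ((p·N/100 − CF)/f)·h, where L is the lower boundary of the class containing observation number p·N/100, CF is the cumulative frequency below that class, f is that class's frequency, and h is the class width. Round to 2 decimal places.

76.00

N = 76; target position k = 25/100 · 76 = 19.
Cumulative frequencies: 6, 31, 50, 71, 76.
Observation 19 falls in the class 50 – <100.
L = 50, CF = 6, f = 25, h = 50.
P25 = 50 + ((19 − 6)/25)·50 = 50 + 26 = 76.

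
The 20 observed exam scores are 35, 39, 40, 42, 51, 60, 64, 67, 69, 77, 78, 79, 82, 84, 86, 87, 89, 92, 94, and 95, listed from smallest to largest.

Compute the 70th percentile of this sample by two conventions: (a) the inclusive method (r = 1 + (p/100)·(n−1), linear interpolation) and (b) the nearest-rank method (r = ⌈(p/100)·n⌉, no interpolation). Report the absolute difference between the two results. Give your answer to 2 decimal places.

n = 20.
(a) r = 14.3; between ranks 14 (84) and 15 (86): 84.6.
(b) the nearest-rank method: rank 14 → 84.
|84.6 − 84| = 0.6.

0.60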